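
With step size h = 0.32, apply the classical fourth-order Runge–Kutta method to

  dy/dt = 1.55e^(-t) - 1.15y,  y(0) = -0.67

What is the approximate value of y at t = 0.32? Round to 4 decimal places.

RK4: k1 = f(t_n, y_n); k2 = f(t_n + h/2, y_n + (h/2)·k1); k3 = f(t_n + h/2, y_n + (h/2)·k2); k4 = f(t_n + h, y_n + h·k3); y_{n+1} = y_n + (h/6)·(k1 + 2k2 + 2k3 + k4).
t=0.000000, y=-0.670000:
  k1 = f(0.000000, -0.670000) = 2.320500
  k2 = f(0.160000, -0.298720) = 1.664351
  k3 = f(0.160000, -0.403704) = 1.785082
  k4 = f(0.320000, -0.098774) = 1.239121
  y ← -0.670000 + (0.32/6)·(k1 + 2k2 + 2k3 + k4) = -0.112214
y(0.32) ≈ -0.1122

-0.1122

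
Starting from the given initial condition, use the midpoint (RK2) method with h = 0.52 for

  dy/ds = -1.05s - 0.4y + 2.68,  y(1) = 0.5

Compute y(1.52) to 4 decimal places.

Midpoint: k1 = f(s_n, y_n); k2 = f(s_n + h/2, y_n + (h/2)·k1); y_{n+1} = y_n + h·k2.
s=1.000000, y=0.500000:
  k1 = f(1.000000, 0.500000) = 1.430000
  k2 = f(1.260000, 0.871800) = 1.008280
  y ← 0.500000 + 0.52·1.008280 = 1.024306
y(1.52) ≈ 1.0243

1.0243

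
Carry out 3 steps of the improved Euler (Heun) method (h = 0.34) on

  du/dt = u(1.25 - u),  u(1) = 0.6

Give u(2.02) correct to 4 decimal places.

Heun: k1 = f(t_n, u_n); k2 = f(t_n + h, u_n + h·k1); u_{n+1} = u_n + (h/2)·(k1 + k2).
t=1.000000, u=0.600000:
  k1 = f(1.000000, 0.600000) = 0.390000
  k2 = f(1.340000, 0.732600) = 0.379047
  u ← 0.600000 + (0.34/2)·(0.390000 + 0.379047) = 0.730738
t=1.340000, u=0.730738:
  k1 = f(1.340000, 0.730738) = 0.379444
  k2 = f(1.680000, 0.859749) = 0.335518
  u ← 0.730738 + (0.34/2)·(0.379444 + 0.335518) = 0.852282
t=1.680000, u=0.852282:
  k1 = f(1.680000, 0.852282) = 0.338968
  k2 = f(2.020000, 0.967531) = 0.273298
  u ← 0.852282 + (0.34/2)·(0.338968 + 0.273298) = 0.956367
u(2.02) ≈ 0.9564

0.9564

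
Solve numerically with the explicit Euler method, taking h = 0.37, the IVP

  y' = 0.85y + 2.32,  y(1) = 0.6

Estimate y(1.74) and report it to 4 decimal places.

3.0235

Euler: y_{n+1} = y_n + h·f(t_n, y_n).
t=1.000000, y=0.600000: f=2.830000 → y ← 0.600000 + 0.37·2.830000 = 1.647100
t=1.370000, y=1.647100: f=3.720035 → y ← 1.647100 + 0.37·3.720035 = 3.023513
y(1.74) ≈ 3.0235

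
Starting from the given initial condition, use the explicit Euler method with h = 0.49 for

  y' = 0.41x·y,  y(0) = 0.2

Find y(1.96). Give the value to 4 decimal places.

0.3406

Euler: y_{n+1} = y_n + h·f(x_n, y_n).
x=0.000000, y=0.200000: f=0.000000 → y ← 0.200000 + 0.49·0.000000 = 0.200000
x=0.490000, y=0.200000: f=0.040180 → y ← 0.200000 + 0.49·0.040180 = 0.219688
x=0.980000, y=0.219688: f=0.088271 → y ← 0.219688 + 0.49·0.088271 = 0.262941
x=1.470000, y=0.262941: f=0.158474 → y ← 0.262941 + 0.49·0.158474 = 0.340593
y(1.96) ≈ 0.3406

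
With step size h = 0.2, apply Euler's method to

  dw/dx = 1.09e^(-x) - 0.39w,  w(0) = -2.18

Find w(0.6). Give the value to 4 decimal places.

-1.2126

Euler: w_{n+1} = w_n + h·f(x_n, w_n).
x=0.000000, w=-2.180000: f=1.940200 → w ← -2.180000 + 0.2·1.940200 = -1.791960
x=0.200000, w=-1.791960: f=1.591281 → w ← -1.791960 + 0.2·1.591281 = -1.473704
x=0.400000, w=-1.473704: f=1.305393 → w ← -1.473704 + 0.2·1.305393 = -1.212625
w(0.6) ≈ -1.2126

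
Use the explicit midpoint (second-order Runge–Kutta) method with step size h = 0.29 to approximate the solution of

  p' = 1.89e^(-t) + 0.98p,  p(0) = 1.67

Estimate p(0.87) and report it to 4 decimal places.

Midpoint: k1 = f(t_n, p_n); k2 = f(t_n + h/2, p_n + (h/2)·k1); p_{n+1} = p_n + h·k2.
t=0.000000, p=1.670000:
  k1 = f(0.000000, 1.670000) = 3.526600
  k2 = f(0.145000, 2.181357) = 3.772622
  p ← 1.670000 + 0.29·3.772622 = 2.764060
t=0.290000, p=2.764060:
  k1 = f(0.290000, 2.764060) = 4.122997
  k2 = f(0.435000, 3.361895) = 4.517987
  p ← 2.764060 + 0.29·4.517987 = 4.074277
t=0.580000, p=4.074277:
  k1 = f(0.580000, 4.074277) = 5.050999
  k2 = f(0.725000, 4.806672) = 5.625912
  p ← 4.074277 + 0.29·5.625912 = 5.705791
p(0.87) ≈ 5.7058

5.7058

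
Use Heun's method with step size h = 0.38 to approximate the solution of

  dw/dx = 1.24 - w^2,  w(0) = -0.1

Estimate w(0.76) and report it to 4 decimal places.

0.6798

Heun: k1 = f(x_n, w_n); k2 = f(x_n + h, w_n + h·k1); w_{n+1} = w_n + (h/2)·(k1 + k2).
x=0.000000, w=-0.100000:
  k1 = f(0.000000, -0.100000) = 1.230000
  k2 = f(0.380000, 0.367400) = 1.105017
  w ← -0.100000 + (0.38/2)·(1.230000 + 1.105017) = 0.343653
x=0.380000, w=0.343653:
  k1 = f(0.380000, 0.343653) = 1.121902
  k2 = f(0.760000, 0.769976) = 0.647137
  w ← 0.343653 + (0.38/2)·(1.121902 + 0.647137) = 0.679771
w(0.76) ≈ 0.6798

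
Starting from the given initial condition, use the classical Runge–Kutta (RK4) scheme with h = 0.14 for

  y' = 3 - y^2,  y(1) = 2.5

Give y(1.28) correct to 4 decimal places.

1.9883

RK4: k1 = f(s_n, y_n); k2 = f(s_n + h/2, y_n + (h/2)·k1); k3 = f(s_n + h/2, y_n + (h/2)·k2); k4 = f(s_n + h, y_n + h·k3); y_{n+1} = y_n + (h/6)·(k1 + 2k2 + 2k3 + k4).
s=1.000000, y=2.500000:
  k1 = f(1.000000, 2.500000) = -3.250000
  k2 = f(1.070000, 2.272500) = -2.164256
  k3 = f(1.070000, 2.348502) = -2.515462
  k4 = f(1.140000, 2.147835) = -1.613197
  y ← 2.500000 + (0.14/6)·(k1 + 2k2 + 2k3 + k4) = 2.168139
s=1.140000, y=2.168139:
  k1 = f(1.140000, 2.168139) = -1.700825
  k2 = f(1.210000, 2.049081) = -1.198732
  k3 = f(1.210000, 2.084227) = -1.344003
  k4 = f(1.280000, 1.979978) = -0.920313
  y ← 2.168139 + (0.14/6)·(k1 + 2k2 + 2k3 + k4) = 1.988318
y(1.28) ≈ 1.9883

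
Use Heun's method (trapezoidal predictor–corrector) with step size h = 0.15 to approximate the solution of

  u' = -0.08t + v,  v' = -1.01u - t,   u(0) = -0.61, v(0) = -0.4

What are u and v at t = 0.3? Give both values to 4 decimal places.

Heun on (u,v): k1 = f(t_n, state_n); k2 = f(t_n + h, state_n + h·k1); state_{n+1} = state_n + (h/2)·(k1 + k2).
0.000000: (-0.610000, -0.400000)
  k1 = (-0.400000, 0.616100)
  predictor → (-0.670000, -0.307585)
  k2 = (-0.319585, 0.526700)
  → (-0.663969, -0.314290)
0.150000: (-0.663969, -0.314290)
  k1 = (-0.326290, 0.520609)
  predictor → (-0.712912, -0.236199)
  k2 = (-0.260199, 0.420041)
  → (-0.707956, -0.243741)
(u(0.3), v(0.3)) ≈ (-0.7080, -0.2437)

-0.7080, -0.2437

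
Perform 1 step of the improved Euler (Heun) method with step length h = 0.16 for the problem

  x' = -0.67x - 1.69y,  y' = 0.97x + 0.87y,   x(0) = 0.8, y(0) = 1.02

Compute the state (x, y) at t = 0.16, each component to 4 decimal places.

0.4218, 1.2766

Heun on (x,y): k1 = f(t_n, state_n); k2 = f(t_n + h, state_n + h·k1); state_{n+1} = state_n + (h/2)·(k1 + k2).
0.000000: (0.800000, 1.020000)
  k1 = (-2.259800, 1.663400)
  predictor → (0.438432, 1.286144)
  k2 = (-2.467333, 1.544224)
  → (0.421829, 1.276610)
(x(0.16), y(0.16)) ≈ (0.4218, 1.2766)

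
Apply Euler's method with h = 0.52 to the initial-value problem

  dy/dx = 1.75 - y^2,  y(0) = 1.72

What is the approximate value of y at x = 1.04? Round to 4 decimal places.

1.3820

Euler: y_{n+1} = y_n + h·f(x_n, y_n).
x=0.000000, y=1.720000: f=-1.208400 → y ← 1.720000 + 0.52·(-1.208400) = 1.091632
x=0.520000, y=1.091632: f=0.558340 → y ← 1.091632 + 0.52·0.558340 = 1.381969
y(1.04) ≈ 1.3820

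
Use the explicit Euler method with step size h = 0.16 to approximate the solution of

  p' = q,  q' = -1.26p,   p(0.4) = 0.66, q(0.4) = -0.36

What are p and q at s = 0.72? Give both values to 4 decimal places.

Euler on (p,q): p_{n+1} = p_n + h·p', q_{n+1} = q_n + h·q'.
0.400000: (0.660000, -0.360000); f=(-0.360000, -0.831600) → (0.602400, -0.493056)
0.560000: (0.602400, -0.493056); f=(-0.493056, -0.759024) → (0.523511, -0.614500)
(p(0.72), q(0.72)) ≈ (0.5235, -0.6145)

0.5235, -0.6145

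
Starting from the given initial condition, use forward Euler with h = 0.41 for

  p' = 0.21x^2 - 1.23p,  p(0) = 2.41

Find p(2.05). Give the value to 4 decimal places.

0.3843

Euler: p_{n+1} = p_n + h·f(x_n, p_n).
x=0.000000, p=2.410000: f=-2.964300 → p ← 2.410000 + 0.41·(-2.964300) = 1.194637
x=0.410000, p=1.194637: f=-1.434103 → p ← 1.194637 + 0.41·(-1.434103) = 0.606655
x=0.820000, p=0.606655: f=-0.604982 → p ← 0.606655 + 0.41·(-0.604982) = 0.358613
x=1.230000, p=0.358613: f=-0.123384 → p ← 0.358613 + 0.41·(-0.123384) = 0.308025
x=1.640000, p=0.308025: f=0.185945 → p ← 0.308025 + 0.41·0.185945 = 0.384263
p(2.05) ≈ 0.3843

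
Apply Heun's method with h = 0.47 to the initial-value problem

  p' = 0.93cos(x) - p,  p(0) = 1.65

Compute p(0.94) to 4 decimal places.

1.1079

Heun: k1 = f(x_n, p_n); k2 = f(x_n + h, p_n + h·k1); p_{n+1} = p_n + (h/2)·(k1 + k2).
x=0.000000, p=1.650000:
  k1 = f(0.000000, 1.650000) = -0.720000
  k2 = f(0.470000, 1.311600) = -0.482441
  p ← 1.650000 + (0.47/2)·(-0.720000 + (-0.482441)) = 1.367426
x=0.470000, p=1.367426:
  k1 = f(0.470000, 1.367426) = -0.538268
  k2 = f(0.940000, 1.114440) = -0.565938
  p ← 1.367426 + (0.47/2)·(-0.538268 + (-0.565938)) = 1.107938
p(0.94) ≈ 1.1079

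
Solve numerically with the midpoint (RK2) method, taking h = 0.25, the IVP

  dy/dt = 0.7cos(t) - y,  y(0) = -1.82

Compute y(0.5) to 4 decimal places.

-0.8506

Midpoint: k1 = f(t_n, y_n); k2 = f(t_n + h/2, y_n + (h/2)·k1); y_{n+1} = y_n + h·k2.
t=0.000000, y=-1.820000:
  k1 = f(0.000000, -1.820000) = 2.520000
  k2 = f(0.125000, -1.505000) = 2.199538
  y ← -1.820000 + 0.25·2.199538 = -1.270115
t=0.250000, y=-1.270115:
  k1 = f(0.250000, -1.270115) = 1.948354
  k2 = f(0.375000, -1.026571) = 1.677926
  y ← -1.270115 + 0.25·1.677926 = -0.850634
y(0.5) ≈ -0.8506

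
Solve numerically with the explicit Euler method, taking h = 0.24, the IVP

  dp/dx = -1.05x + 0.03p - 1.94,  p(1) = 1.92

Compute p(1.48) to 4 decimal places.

0.4469

Euler: p_{n+1} = p_n + h·f(x_n, p_n).
x=1.000000, p=1.920000: f=-2.932400 → p ← 1.920000 + 0.24·(-2.932400) = 1.216224
x=1.240000, p=1.216224: f=-3.205513 → p ← 1.216224 + 0.24·(-3.205513) = 0.446901
p(1.48) ≈ 0.4469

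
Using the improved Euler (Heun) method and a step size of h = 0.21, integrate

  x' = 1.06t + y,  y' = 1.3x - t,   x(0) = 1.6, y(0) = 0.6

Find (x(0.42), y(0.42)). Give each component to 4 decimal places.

Heun on (x,y): k1 = f(t_n, state_n); k2 = f(t_n + h, state_n + h·k1); state_{n+1} = state_n + (h/2)·(k1 + k2).
0.000000: (1.600000, 0.600000)
  k1 = (0.600000, 2.080000)
  predictor → (1.726000, 1.036800)
  k2 = (1.259400, 2.033800)
  → (1.795237, 1.031949)
0.210000: (1.795237, 1.031949)
  k1 = (1.254549, 2.123808)
  predictor → (2.058692, 1.477949)
  k2 = (1.923149, 2.256300)
  → (2.128895, 1.491860)
(x(0.42), y(0.42)) ≈ (2.1289, 1.4919)

2.1289, 1.4919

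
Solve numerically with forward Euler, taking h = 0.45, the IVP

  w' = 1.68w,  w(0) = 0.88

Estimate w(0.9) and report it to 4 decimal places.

Euler: w_{n+1} = w_n + h·f(x_n, w_n).
x=0.000000, w=0.880000: f=1.478400 → w ← 0.880000 + 0.45·1.478400 = 1.545280
x=0.450000, w=1.545280: f=2.596070 → w ← 1.545280 + 0.45·2.596070 = 2.713512
w(0.9) ≈ 2.7135

2.7135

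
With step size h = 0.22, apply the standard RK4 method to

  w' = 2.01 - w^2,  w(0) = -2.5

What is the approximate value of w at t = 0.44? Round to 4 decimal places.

RK4: k1 = f(t_n, w_n); k2 = f(t_n + h/2, w_n + (h/2)·k1); k3 = f(t_n + h/2, w_n + (h/2)·k2); k4 = f(t_n + h, w_n + h·k3); w_{n+1} = w_n + (h/6)·(k1 + 2k2 + 2k3 + k4).
t=0.000000, w=-2.500000:
  k1 = f(0.000000, -2.500000) = -4.240000
  k2 = f(0.110000, -2.966400) = -6.789529
  k3 = f(0.110000, -3.246848) = -8.532023
  k4 = f(0.220000, -4.377045) = -17.148524
  w ← -2.500000 + (0.22/6)·(k1 + 2k2 + 2k3 + k4) = -4.407826
t=0.220000, w=-4.407826:
  k1 = f(0.220000, -4.407826) = -17.418933
  k2 = f(0.330000, -6.323909) = -37.981825
  k3 = f(0.330000, -8.585827) = -71.706427
  k4 = f(0.440000, -20.183240) = -405.353193
  w ← -4.407826 + (0.22/6)·(k1 + 2k2 + 2k3 + k4) = -27.953276
w(0.44) ≈ -27.9533

-27.9533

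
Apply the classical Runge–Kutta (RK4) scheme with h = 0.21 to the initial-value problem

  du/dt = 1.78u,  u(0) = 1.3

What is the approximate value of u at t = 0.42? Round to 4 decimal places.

2.7453

RK4: k1 = f(t_n, u_n); k2 = f(t_n + h/2, u_n + (h/2)·k1); k3 = f(t_n + h/2, u_n + (h/2)·k2); k4 = f(t_n + h, u_n + h·k3); u_{n+1} = u_n + (h/6)·(k1 + 2k2 + 2k3 + k4).
t=0.000000, u=1.300000:
  k1 = f(0.000000, 1.300000) = 2.314000
  k2 = f(0.105000, 1.542970) = 2.746487
  k3 = f(0.105000, 1.588381) = 2.827318
  k4 = f(0.210000, 1.893737) = 3.370852
  u ← 1.300000 + (0.21/6)·(k1 + 2k2 + 2k3 + k4) = 1.889136
t=0.210000, u=1.889136:
  k1 = f(0.210000, 1.889136) = 3.362662
  k2 = f(0.315000, 2.242216) = 3.991144
  k3 = f(0.315000, 2.308206) = 4.108607
  k4 = f(0.420000, 2.751944) = 4.898460
  u ← 1.889136 + (0.21/6)·(k1 + 2k2 + 2k3 + k4) = 2.745258
u(0.42) ≈ 2.7453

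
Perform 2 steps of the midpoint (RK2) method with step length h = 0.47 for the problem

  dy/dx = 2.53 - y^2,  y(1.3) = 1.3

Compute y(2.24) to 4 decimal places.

1.5014

Midpoint: k1 = f(x_n, y_n); k2 = f(x_n + h/2, y_n + (h/2)·k1); y_{n+1} = y_n + h·k2.
x=1.300000, y=1.300000:
  k1 = f(1.300000, 1.300000) = 0.840000
  k2 = f(1.535000, 1.497400) = 0.287793
  y ← 1.300000 + 0.47·0.287793 = 1.435263
x=1.770000, y=1.435263:
  k1 = f(1.770000, 1.435263) = 0.470021
  k2 = f(2.005000, 1.545718) = 0.140757
  y ← 1.435263 + 0.47·0.140757 = 1.501419
y(2.24) ≈ 1.5014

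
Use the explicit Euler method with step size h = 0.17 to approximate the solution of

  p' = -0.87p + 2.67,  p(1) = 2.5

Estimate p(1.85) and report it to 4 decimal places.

2.8134

Euler: p_{n+1} = p_n + h·f(x_n, p_n).
x=1.000000, p=2.500000: f=0.495000 → p ← 2.500000 + 0.17·0.495000 = 2.584150
x=1.170000, p=2.584150: f=0.421789 → p ← 2.584150 + 0.17·0.421789 = 2.655854
x=1.340000, p=2.655854: f=0.359407 → p ← 2.655854 + 0.17·0.359407 = 2.716953
x=1.510000, p=2.716953: f=0.306251 → p ← 2.716953 + 0.17·0.306251 = 2.769016
x=1.680000, p=2.769016: f=0.260956 → p ← 2.769016 + 0.17·0.260956 = 2.813379
p(1.85) ≈ 2.8134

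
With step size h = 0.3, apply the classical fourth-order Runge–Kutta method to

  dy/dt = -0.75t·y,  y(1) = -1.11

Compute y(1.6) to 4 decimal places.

-0.6184

RK4: k1 = f(t_n, y_n); k2 = f(t_n + h/2, y_n + (h/2)·k1); k3 = f(t_n + h/2, y_n + (h/2)·k2); k4 = f(t_n + h, y_n + h·k3); y_{n+1} = y_n + (h/6)·(k1 + 2k2 + 2k3 + k4).
t=1.000000, y=-1.110000:
  k1 = f(1.000000, -1.110000) = 0.832500
  k2 = f(1.150000, -0.985125) = 0.849670
  k3 = f(1.150000, -0.982549) = 0.847449
  k4 = f(1.300000, -0.855765) = 0.834371
  y ← -1.110000 + (0.3/6)·(k1 + 2k2 + 2k3 + k4) = -0.856945
t=1.300000, y=-0.856945:
  k1 = f(1.300000, -0.856945) = 0.835521
  k2 = f(1.450000, -0.731616) = 0.795633
  k3 = f(1.450000, -0.737600) = 0.802140
  k4 = f(1.600000, -0.616303) = 0.739563
  y ← -0.856945 + (0.3/6)·(k1 + 2k2 + 2k3 + k4) = -0.618413
y(1.6) ≈ -0.6184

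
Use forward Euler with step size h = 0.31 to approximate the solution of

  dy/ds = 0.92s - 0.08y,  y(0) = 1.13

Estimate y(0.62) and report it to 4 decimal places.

Euler: y_{n+1} = y_n + h·f(s_n, y_n).
s=0.000000, y=1.130000: f=-0.090400 → y ← 1.130000 + 0.31·(-0.090400) = 1.101976
s=0.310000, y=1.101976: f=0.197042 → y ← 1.101976 + 0.31·0.197042 = 1.163059
y(0.62) ≈ 1.1631

1.1631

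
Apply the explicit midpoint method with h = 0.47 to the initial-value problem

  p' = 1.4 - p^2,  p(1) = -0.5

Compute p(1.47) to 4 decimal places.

Midpoint: k1 = f(t_n, p_n); k2 = f(t_n + h/2, p_n + (h/2)·k1); p_{n+1} = p_n + h·k2.
t=1.000000, p=-0.500000:
  k1 = f(1.000000, -0.500000) = 1.150000
  k2 = f(1.235000, -0.229750) = 1.347215
  p ← -0.500000 + 0.47·1.347215 = 0.133191
p(1.47) ≈ 0.1332

0.1332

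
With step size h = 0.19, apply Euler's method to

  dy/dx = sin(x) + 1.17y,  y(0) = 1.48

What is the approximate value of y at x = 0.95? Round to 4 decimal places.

Euler: y_{n+1} = y_n + h·f(x_n, y_n).
x=0.000000, y=1.480000: f=1.731600 → y ← 1.480000 + 0.19·1.731600 = 1.809004
x=0.190000, y=1.809004: f=2.305394 → y ← 1.809004 + 0.19·2.305394 = 2.247029
x=0.380000, y=2.247029: f=2.999944 → y ← 2.247029 + 0.19·2.999944 = 2.817018
x=0.570000, y=2.817018: f=3.835543 → y ← 2.817018 + 0.19·3.835543 = 3.545771
x=0.760000, y=3.545771: f=4.837474 → y ← 3.545771 + 0.19·4.837474 = 4.464891
y(0.95) ≈ 4.4649

4.4649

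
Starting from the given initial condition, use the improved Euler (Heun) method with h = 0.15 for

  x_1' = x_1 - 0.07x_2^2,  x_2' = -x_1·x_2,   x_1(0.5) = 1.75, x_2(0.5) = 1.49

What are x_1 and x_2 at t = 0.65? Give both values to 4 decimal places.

Heun on (x_1,x_2): k1 = f(t_n, state_n); k2 = f(t_n + h, state_n + h·k1); state_{n+1} = state_n + (h/2)·(k1 + k2).
0.500000: (1.750000, 1.490000)
  k1 = (1.594593, -2.607500)
  predictor → (1.989189, 1.098875)
  k2 = (1.904662, -2.185870)
  → (2.012444, 1.130497)
(x_1(0.65), x_2(0.65)) ≈ (2.0124, 1.1305)

2.0124, 1.1305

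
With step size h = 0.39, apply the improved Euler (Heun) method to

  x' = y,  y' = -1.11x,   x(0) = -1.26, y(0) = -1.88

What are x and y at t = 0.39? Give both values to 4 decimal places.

Heun on (x,y): k1 = f(t_n, state_n); k2 = f(t_n + h, state_n + h·k1); state_{n+1} = state_n + (h/2)·(k1 + k2).
0.000000: (-1.260000, -1.880000)
  k1 = (-1.880000, 1.398600)
  predictor → (-1.993200, -1.334546)
  k2 = (-1.334546, 2.212452)
  → (-1.886836, -1.175845)
(x(0.39), y(0.39)) ≈ (-1.8868, -1.1758)

-1.8868, -1.1758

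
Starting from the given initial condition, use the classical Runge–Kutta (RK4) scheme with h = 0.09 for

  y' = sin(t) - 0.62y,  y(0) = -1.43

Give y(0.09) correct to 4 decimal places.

-1.3484

RK4: k1 = f(t_n, y_n); k2 = f(t_n + h/2, y_n + (h/2)·k1); k3 = f(t_n + h/2, y_n + (h/2)·k2); k4 = f(t_n + h, y_n + h·k3); y_{n+1} = y_n + (h/6)·(k1 + 2k2 + 2k3 + k4).
t=0.000000, y=-1.430000:
  k1 = f(0.000000, -1.430000) = 0.886600
  k2 = f(0.045000, -1.390103) = 0.906849
  k3 = f(0.045000, -1.389192) = 0.906284
  k4 = f(0.090000, -1.348434) = 0.925908
  y ← -1.430000 + (0.09/6)·(k1 + 2k2 + 2k3 + k4) = -1.348418
y(0.09) ≈ -1.3484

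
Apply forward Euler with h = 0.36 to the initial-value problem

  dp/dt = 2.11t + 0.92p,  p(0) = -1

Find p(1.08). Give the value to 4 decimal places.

Euler: p_{n+1} = p_n + h·f(t_n, p_n).
t=0.000000, p=-1.000000: f=-0.920000 → p ← -1.000000 + 0.36·(-0.920000) = -1.331200
t=0.360000, p=-1.331200: f=-0.465104 → p ← -1.331200 + 0.36·(-0.465104) = -1.498637
t=0.720000, p=-1.498637: f=0.140454 → p ← -1.498637 + 0.36·0.140454 = -1.448074
p(1.08) ≈ -1.4481

-1.4481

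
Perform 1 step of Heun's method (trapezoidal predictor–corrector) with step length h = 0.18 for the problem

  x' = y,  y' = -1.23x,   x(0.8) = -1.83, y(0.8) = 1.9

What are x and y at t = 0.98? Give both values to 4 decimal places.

-1.4515, 2.2673

Heun on (x,y): k1 = f(t_n, state_n); k2 = f(t_n + h, state_n + h·k1); state_{n+1} = state_n + (h/2)·(k1 + k2).
0.800000: (-1.830000, 1.900000)
  k1 = (1.900000, 2.250900)
  predictor → (-1.488000, 2.305162)
  k2 = (2.305162, 1.830240)
  → (-1.451535, 2.267303)
(x(0.98), y(0.98)) ≈ (-1.4515, 2.2673)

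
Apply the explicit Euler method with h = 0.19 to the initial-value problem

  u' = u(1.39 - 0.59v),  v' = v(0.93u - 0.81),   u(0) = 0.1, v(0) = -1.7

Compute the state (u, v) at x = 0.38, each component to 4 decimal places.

Euler on (u,v): u_{n+1} = u_n + h·u', v_{n+1} = v_n + h·v'.
0.000000: (0.100000, -1.700000); f=(0.239300, 1.218900) → (0.145467, -1.468409)
0.190000: (0.145467, -1.468409); f=(0.328226, 0.990759) → (0.207830, -1.280165)
(u(0.38), v(0.38)) ≈ (0.2078, -1.2802)

0.2078, -1.2802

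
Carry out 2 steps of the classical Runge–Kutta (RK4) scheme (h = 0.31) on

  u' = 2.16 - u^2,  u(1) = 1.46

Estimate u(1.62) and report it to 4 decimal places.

1.4681

RK4: k1 = f(x_n, u_n); k2 = f(x_n + h/2, u_n + (h/2)·k1); k3 = f(x_n + h/2, u_n + (h/2)·k2); k4 = f(x_n + h, u_n + h·k3); u_{n+1} = u_n + (h/6)·(k1 + 2k2 + 2k3 + k4).
x=1.000000, u=1.460000:
  k1 = f(1.000000, 1.460000) = 0.028400
  k2 = f(1.155000, 1.464402) = 0.015527
  k3 = f(1.155000, 1.462407) = 0.021367
  k4 = f(1.310000, 1.466624) = 0.009015
  u ← 1.460000 + (0.31/6)·(k1 + 2k2 + 2k3 + k4) = 1.465745
x=1.310000, u=1.465745:
  k1 = f(1.310000, 1.465745) = 0.011590
  k2 = f(1.465000, 1.467542) = 0.006321
  k3 = f(1.465000, 1.466725) = 0.008717
  k4 = f(1.620000, 1.468448) = 0.003661
  u ← 1.465745 + (0.31/6)·(k1 + 2k2 + 2k3 + k4) = 1.468087
u(1.62) ≈ 1.4681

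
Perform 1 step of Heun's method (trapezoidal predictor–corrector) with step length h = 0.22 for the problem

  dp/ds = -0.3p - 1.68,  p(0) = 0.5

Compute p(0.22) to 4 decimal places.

0.1107

Heun: k1 = f(s_n, p_n); k2 = f(s_n + h, p_n + h·k1); p_{n+1} = p_n + (h/2)·(k1 + k2).
s=0.000000, p=0.500000:
  k1 = f(0.000000, 0.500000) = -1.830000
  k2 = f(0.220000, 0.097400) = -1.709220
  p ← 0.500000 + (0.22/2)·(-1.830000 + (-1.709220)) = 0.110686
p(0.22) ≈ 0.1107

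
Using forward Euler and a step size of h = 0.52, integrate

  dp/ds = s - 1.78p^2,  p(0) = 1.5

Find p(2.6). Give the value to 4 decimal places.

1.2290

Euler: p_{n+1} = p_n + h·f(s_n, p_n).
s=0.000000, p=1.500000: f=-4.005000 → p ← 1.500000 + 0.52·(-4.005000) = -0.582600
s=0.520000, p=-0.582600: f=-0.084173 → p ← -0.582600 + 0.52·(-0.084173) = -0.626370
s=1.040000, p=-0.626370: f=0.341637 → p ← -0.626370 + 0.52·0.341637 = -0.448719
s=1.560000, p=-0.448719: f=1.201600 → p ← -0.448719 + 0.52·1.201600 = 0.176113
s=2.080000, p=0.176113: f=2.024792 → p ← 0.176113 + 0.52·2.024792 = 1.229005
p(2.6) ≈ 1.2290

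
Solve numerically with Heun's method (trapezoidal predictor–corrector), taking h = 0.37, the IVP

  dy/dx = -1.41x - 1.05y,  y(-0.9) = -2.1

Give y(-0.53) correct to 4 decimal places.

Heun: k1 = f(x_n, y_n); k2 = f(x_n + h, y_n + h·k1); y_{n+1} = y_n + (h/2)·(k1 + k2).
x=-0.900000, y=-2.100000:
  k1 = f(-0.900000, -2.100000) = 3.474000
  k2 = f(-0.530000, -0.814620) = 1.602651
  y ← -2.100000 + (0.37/2)·(3.474000 + 1.602651) = -1.160820
y(-0.53) ≈ -1.1608

-1.1608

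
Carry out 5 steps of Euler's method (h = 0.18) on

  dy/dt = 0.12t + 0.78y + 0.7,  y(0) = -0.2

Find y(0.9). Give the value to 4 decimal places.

Euler: y_{n+1} = y_n + h·f(t_n, y_n).
t=0.000000, y=-0.200000: f=0.544000 → y ← -0.200000 + 0.18·0.544000 = -0.102080
t=0.180000, y=-0.102080: f=0.641978 → y ← -0.102080 + 0.18·0.641978 = 0.013476
t=0.360000, y=0.013476: f=0.753711 → y ← 0.013476 + 0.18·0.753711 = 0.149144
t=0.540000, y=0.149144: f=0.881132 → y ← 0.149144 + 0.18·0.881132 = 0.307748
t=0.720000, y=0.307748: f=1.026443 → y ← 0.307748 + 0.18·1.026443 = 0.492508
y(0.9) ≈ 0.4925

0.4925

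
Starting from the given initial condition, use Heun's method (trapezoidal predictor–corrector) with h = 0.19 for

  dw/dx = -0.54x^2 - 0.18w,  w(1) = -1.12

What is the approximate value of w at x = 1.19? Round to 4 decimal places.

-1.2045

Heun: k1 = f(x_n, w_n); k2 = f(x_n + h, w_n + h·k1); w_{n+1} = w_n + (h/2)·(k1 + k2).
x=1.000000, w=-1.120000:
  k1 = f(1.000000, -1.120000) = -0.338400
  k2 = f(1.190000, -1.184296) = -0.551521
  w ← -1.120000 + (0.19/2)·(-0.338400 + (-0.551521)) = -1.204542
w(1.19) ≈ -1.2045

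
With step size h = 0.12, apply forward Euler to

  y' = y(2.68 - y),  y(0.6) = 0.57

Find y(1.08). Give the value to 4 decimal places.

1.2801

Euler: y_{n+1} = y_n + h·f(x_n, y_n).
x=0.600000, y=0.570000: f=1.202700 → y ← 0.570000 + 0.12·1.202700 = 0.714324
x=0.720000, y=0.714324: f=1.404130 → y ← 0.714324 + 0.12·1.404130 = 0.882820
x=0.840000, y=0.882820: f=1.586586 → y ← 0.882820 + 0.12·1.586586 = 1.073210
x=0.960000, y=1.073210: f=1.724423 → y ← 1.073210 + 0.12·1.724423 = 1.280141
y(1.08) ≈ 1.2801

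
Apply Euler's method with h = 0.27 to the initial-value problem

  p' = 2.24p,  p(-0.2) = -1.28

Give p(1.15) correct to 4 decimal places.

Euler: p_{n+1} = p_n + h·f(x_n, p_n).
x=-0.200000, p=-1.280000: f=-2.867200 → p ← -1.280000 + 0.27·(-2.867200) = -2.054144
x=0.070000, p=-2.054144: f=-4.601283 → p ← -2.054144 + 0.27·(-4.601283) = -3.296490
x=0.340000, p=-3.296490: f=-7.384138 → p ← -3.296490 + 0.27·(-7.384138) = -5.290208
x=0.610000, p=-5.290208: f=-11.850065 → p ← -5.290208 + 0.27·(-11.850065) = -8.489725
x=0.880000, p=-8.489725: f=-19.016984 → p ← -8.489725 + 0.27·(-19.016984) = -13.624311
p(1.15) ≈ -13.6243

-13.6243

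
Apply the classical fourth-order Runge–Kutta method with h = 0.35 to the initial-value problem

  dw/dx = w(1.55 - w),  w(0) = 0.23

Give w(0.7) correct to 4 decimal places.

0.5273

RK4: k1 = f(x_n, w_n); k2 = f(x_n + h/2, w_n + (h/2)·k1); k3 = f(x_n + h/2, w_n + (h/2)·k2); k4 = f(x_n + h, w_n + h·k3); w_{n+1} = w_n + (h/6)·(k1 + 2k2 + 2k3 + k4).
x=0.000000, w=0.230000:
  k1 = f(0.000000, 0.230000) = 0.303600
  k2 = f(0.175000, 0.283130) = 0.358689
  k3 = f(0.175000, 0.292771) = 0.368080
  k4 = f(0.350000, 0.358828) = 0.427426
  w ← 0.230000 + (0.35/6)·(k1 + 2k2 + 2k3 + k4) = 0.357433
x=0.350000, w=0.357433:
  k1 = f(0.350000, 0.357433) = 0.426263
  k2 = f(0.525000, 0.432029) = 0.482996
  k3 = f(0.525000, 0.441957) = 0.489707
  k4 = f(0.700000, 0.528830) = 0.540026
  w ← 0.357433 + (0.35/6)·(k1 + 2k2 + 2k3 + k4) = 0.527282
w(0.7) ≈ 0.5273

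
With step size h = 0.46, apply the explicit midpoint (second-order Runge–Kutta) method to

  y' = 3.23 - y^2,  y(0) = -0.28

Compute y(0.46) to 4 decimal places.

1.1148

Midpoint: k1 = f(s_n, y_n); k2 = f(s_n + h/2, y_n + (h/2)·k1); y_{n+1} = y_n + h·k2.
s=0.000000, y=-0.280000:
  k1 = f(0.000000, -0.280000) = 3.151600
  k2 = f(0.230000, 0.444868) = 3.032092
  y ← -0.280000 + 0.46·3.032092 = 1.114763
y(0.46) ≈ 1.1148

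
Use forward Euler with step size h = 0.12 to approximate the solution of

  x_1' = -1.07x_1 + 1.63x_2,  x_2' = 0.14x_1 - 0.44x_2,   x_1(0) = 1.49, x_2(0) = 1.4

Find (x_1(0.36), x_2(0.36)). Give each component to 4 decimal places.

1.6805, 1.2647

Euler on (x_1,x_2): x_1_{n+1} = x_1_n + h·x_1', x_2_{n+1} = x_2_n + h·x_2'.
0.000000: (1.490000, 1.400000); f=(0.687700, -0.407400) → (1.572524, 1.351112)
0.120000: (1.572524, 1.351112); f=(0.519712, -0.374336) → (1.634889, 1.306192)
0.240000: (1.634889, 1.306192); f=(0.379761, -0.345840) → (1.680461, 1.264691)
(x_1(0.36), x_2(0.36)) ≈ (1.6805, 1.2647)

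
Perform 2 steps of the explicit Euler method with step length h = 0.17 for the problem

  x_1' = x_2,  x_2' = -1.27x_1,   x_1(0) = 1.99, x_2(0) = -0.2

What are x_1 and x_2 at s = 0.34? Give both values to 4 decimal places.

1.8490, -1.0519

Euler on (x_1,x_2): x_1_{n+1} = x_1_n + h·x_1', x_2_{n+1} = x_2_n + h·x_2'.
0.000000: (1.990000, -0.200000); f=(-0.200000, -2.527300) → (1.956000, -0.629641)
0.170000: (1.956000, -0.629641); f=(-0.629641, -2.484120) → (1.848961, -1.051941)
(x_1(0.34), x_2(0.34)) ≈ (1.8490, -1.0519)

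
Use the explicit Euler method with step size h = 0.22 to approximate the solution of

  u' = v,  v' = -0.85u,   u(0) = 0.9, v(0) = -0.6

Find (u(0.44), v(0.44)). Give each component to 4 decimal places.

Euler on (u,v): u_{n+1} = u_n + h·u', v_{n+1} = v_n + h·v'.
0.000000: (0.900000, -0.600000); f=(-0.600000, -0.765000) → (0.768000, -0.768300)
0.220000: (0.768000, -0.768300); f=(-0.768300, -0.652800) → (0.598974, -0.911916)
(u(0.44), v(0.44)) ≈ (0.5990, -0.9119)

0.5990, -0.9119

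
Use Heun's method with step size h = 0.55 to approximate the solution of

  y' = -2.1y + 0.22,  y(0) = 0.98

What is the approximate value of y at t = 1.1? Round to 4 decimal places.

Heun: k1 = f(t_n, y_n); k2 = f(t_n + h, y_n + h·k1); y_{n+1} = y_n + (h/2)·(k1 + k2).
t=0.000000, y=0.980000:
  k1 = f(0.000000, 0.980000) = -1.838000
  k2 = f(0.550000, -0.030900) = 0.284890
  y ← 0.980000 + (0.55/2)·(-1.838000 + 0.284890) = 0.552895
t=0.550000, y=0.552895:
  k1 = f(0.550000, 0.552895) = -0.941079
  k2 = f(1.100000, 0.035301) = 0.145867
  y ← 0.552895 + (0.55/2)·(-0.941079 + 0.145867) = 0.334212
y(1.1) ≈ 0.3342

0.3342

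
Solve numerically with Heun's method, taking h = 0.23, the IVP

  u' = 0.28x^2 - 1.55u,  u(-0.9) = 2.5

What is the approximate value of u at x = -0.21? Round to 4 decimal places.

Heun: k1 = f(x_n, u_n); k2 = f(x_n + h, u_n + h·k1); u_{n+1} = u_n + (h/2)·(k1 + k2).
x=-0.900000, u=2.500000:
  k1 = f(-0.900000, 2.500000) = -3.648200
  k2 = f(-0.670000, 1.660914) = -2.448725
  u ← 2.500000 + (0.23/2)·(-3.648200 + (-2.448725)) = 1.798854
x=-0.670000, u=1.798854:
  k1 = f(-0.670000, 1.798854) = -2.662531
  k2 = f(-0.440000, 1.186471) = -1.784823
  u ← 1.798854 + (0.23/2)·(-2.662531 + (-1.784823)) = 1.287408
x=-0.440000, u=1.287408:
  k1 = f(-0.440000, 1.287408) = -1.941274
  k2 = f(-0.210000, 0.840915) = -1.291070
  u ← 1.287408 + (0.23/2)·(-1.941274 + (-1.291070)) = 0.915688
u(-0.21) ≈ 0.9157

0.9157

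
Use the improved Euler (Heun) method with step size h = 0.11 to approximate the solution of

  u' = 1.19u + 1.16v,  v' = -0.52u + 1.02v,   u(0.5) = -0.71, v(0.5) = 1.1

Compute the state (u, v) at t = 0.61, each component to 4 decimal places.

Heun on (u,v): k1 = f(t_n, state_n); k2 = f(t_n + h, state_n + h·k1); state_{n+1} = state_n + (h/2)·(k1 + k2).
0.500000: (-0.710000, 1.100000)
  k1 = (0.431100, 1.491200)
  predictor → (-0.662579, 1.264032)
  k2 = (0.677808, 1.633854)
  → (-0.649010, 1.271878)
(u(0.61), v(0.61)) ≈ (-0.6490, 1.2719)

-0.6490, 1.2719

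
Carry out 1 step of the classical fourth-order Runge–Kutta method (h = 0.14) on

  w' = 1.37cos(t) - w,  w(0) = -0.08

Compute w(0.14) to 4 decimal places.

0.1088

RK4: k1 = f(t_n, w_n); k2 = f(t_n + h/2, w_n + (h/2)·k1); k3 = f(t_n + h/2, w_n + (h/2)·k2); k4 = f(t_n + h, w_n + h·k3); w_{n+1} = w_n + (h/6)·(k1 + 2k2 + 2k3 + k4).
t=0.000000, w=-0.080000:
  k1 = f(0.000000, -0.080000) = 1.450000
  k2 = f(0.070000, 0.021500) = 1.345145
  k3 = f(0.070000, 0.014160) = 1.352485
  k4 = f(0.140000, 0.109348) = 1.247248
  w ← -0.080000 + (0.14/6)·(k1 + 2k2 + 2k3 + k4) = 0.108825
w(0.14) ≈ 0.1088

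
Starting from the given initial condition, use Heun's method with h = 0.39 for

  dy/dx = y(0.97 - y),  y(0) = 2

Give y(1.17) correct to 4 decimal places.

Heun: k1 = f(x_n, y_n); k2 = f(x_n + h, y_n + h·k1); y_{n+1} = y_n + (h/2)·(k1 + k2).
x=0.000000, y=2.000000:
  k1 = f(0.000000, 2.000000) = -2.060000
  k2 = f(0.390000, 1.196600) = -0.271150
  y ← 2.000000 + (0.39/2)·(-2.060000 + (-0.271150)) = 1.545426
x=0.390000, y=1.545426:
  k1 = f(0.390000, 1.545426) = -0.889278
  k2 = f(0.780000, 1.198607) = -0.274011
  y ← 1.545426 + (0.39/2)·(-0.889278 + (-0.274011)) = 1.318585
x=0.780000, y=1.318585:
  k1 = f(0.780000, 1.318585) = -0.459638
  k2 = f(1.170000, 1.139326) = -0.192917
  y ← 1.318585 + (0.39/2)·(-0.459638 + (-0.192917)) = 1.191336
y(1.17) ≈ 1.1913

1.1913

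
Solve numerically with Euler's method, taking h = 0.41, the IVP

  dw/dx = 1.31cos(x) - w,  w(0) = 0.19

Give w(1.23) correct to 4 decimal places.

Euler: w_{n+1} = w_n + h·f(x_n, w_n).
x=0.000000, w=0.190000: f=1.120000 → w ← 0.190000 + 0.41·1.120000 = 0.649200
x=0.410000, w=0.649200: f=0.552228 → w ← 0.649200 + 0.41·0.552228 = 0.875614
x=0.820000, w=0.875614: f=0.018096 → w ← 0.875614 + 0.41·0.018096 = 0.883033
w(1.23) ≈ 0.8830

0.8830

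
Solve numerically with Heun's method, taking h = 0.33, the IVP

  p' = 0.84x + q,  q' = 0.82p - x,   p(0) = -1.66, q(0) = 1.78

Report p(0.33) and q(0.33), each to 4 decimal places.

Heun on (p,q): k1 = f(x_n, state_n); k2 = f(x_n + h, state_n + h·k1); state_{n+1} = state_n + (h/2)·(k1 + k2).
0.000000: (-1.660000, 1.780000)
  k1 = (1.780000, -1.361200)
  predictor → (-1.072600, 1.330804)
  k2 = (1.608004, -1.209532)
  → (-1.100979, 1.355829)
(p(0.33), q(0.33)) ≈ (-1.1010, 1.3558)

-1.1010, 1.3558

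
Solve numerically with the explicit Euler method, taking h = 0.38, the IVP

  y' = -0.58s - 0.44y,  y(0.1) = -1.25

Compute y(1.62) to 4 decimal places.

-1.1185

Euler: y_{n+1} = y_n + h·f(s_n, y_n).
s=0.100000, y=-1.250000: f=0.492000 → y ← -1.250000 + 0.38·0.492000 = -1.063040
s=0.480000, y=-1.063040: f=0.189338 → y ← -1.063040 + 0.38·0.189338 = -0.991092
s=0.860000, y=-0.991092: f=-0.062720 → y ← -0.991092 + 0.38·(-0.062720) = -1.014925
s=1.240000, y=-1.014925: f=-0.272633 → y ← -1.014925 + 0.38·(-0.272633) = -1.118526
y(1.62) ≈ -1.1185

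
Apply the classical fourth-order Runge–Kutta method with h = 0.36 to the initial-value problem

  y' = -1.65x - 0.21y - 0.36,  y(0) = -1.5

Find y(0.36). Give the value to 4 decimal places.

-1.6199

RK4: k1 = f(x_n, y_n); k2 = f(x_n + h/2, y_n + (h/2)·k1); k3 = f(x_n + h/2, y_n + (h/2)·k2); k4 = f(x_n + h, y_n + h·k3); y_{n+1} = y_n + (h/6)·(k1 + 2k2 + 2k3 + k4).
x=0.000000, y=-1.500000:
  k1 = f(0.000000, -1.500000) = -0.045000
  k2 = f(0.180000, -1.508100) = -0.340299
  k3 = f(0.180000, -1.561254) = -0.329137
  k4 = f(0.360000, -1.618489) = -0.614117
  y ← -1.500000 + (0.36/6)·(k1 + 2k2 + 2k3 + k4) = -1.619879
y(0.36) ≈ -1.6199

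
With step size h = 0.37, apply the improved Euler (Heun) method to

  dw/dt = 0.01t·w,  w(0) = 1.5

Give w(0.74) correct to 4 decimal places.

Heun: k1 = f(t_n, w_n); k2 = f(t_n + h, w_n + h·k1); w_{n+1} = w_n + (h/2)·(k1 + k2).
t=0.000000, w=1.500000:
  k1 = f(0.000000, 1.500000) = 0.000000
  k2 = f(0.370000, 1.500000) = 0.005550
  w ← 1.500000 + (0.37/2)·(0.000000 + 0.005550) = 1.501027
t=0.370000, w=1.501027:
  k1 = f(0.370000, 1.501027) = 0.005554
  k2 = f(0.740000, 1.503082) = 0.011123
  w ← 1.501027 + (0.37/2)·(0.005554 + 0.011123) = 1.504112
w(0.74) ≈ 1.5041

1.5041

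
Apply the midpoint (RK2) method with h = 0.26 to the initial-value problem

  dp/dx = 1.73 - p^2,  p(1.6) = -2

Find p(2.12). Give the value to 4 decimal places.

-6.2304

Midpoint: k1 = f(x_n, p_n); k2 = f(x_n + h/2, p_n + (h/2)·k1); p_{n+1} = p_n + h·k2.
x=1.600000, p=-2.000000:
  k1 = f(1.600000, -2.000000) = -2.270000
  k2 = f(1.730000, -2.295100) = -3.537484
  p ← -2.000000 + 0.26·(-3.537484) = -2.919746
x=1.860000, p=-2.919746:
  k1 = f(1.860000, -2.919746) = -6.794916
  k2 = f(1.990000, -3.803085) = -12.733455
  p ← -2.919746 + 0.26·(-12.733455) = -6.230444
p(2.12) ≈ -6.2304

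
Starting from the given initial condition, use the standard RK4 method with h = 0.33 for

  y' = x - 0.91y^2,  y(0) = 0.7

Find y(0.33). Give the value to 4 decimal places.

0.6267

RK4: k1 = f(x_n, y_n); k2 = f(x_n + h/2, y_n + (h/2)·k1); k3 = f(x_n + h/2, y_n + (h/2)·k2); k4 = f(x_n + h, y_n + h·k3); y_{n+1} = y_n + (h/6)·(k1 + 2k2 + 2k3 + k4).
x=0.000000, y=0.700000:
  k1 = f(0.000000, 0.700000) = -0.445900
  k2 = f(0.165000, 0.626426) = -0.192093
  k3 = f(0.165000, 0.668305) = -0.241434
  k4 = f(0.330000, 0.620327) = -0.020173
  y ← 0.700000 + (0.33/6)·(k1 + 2k2 + 2k3 + k4) = 0.626678
y(0.33) ≈ 0.6267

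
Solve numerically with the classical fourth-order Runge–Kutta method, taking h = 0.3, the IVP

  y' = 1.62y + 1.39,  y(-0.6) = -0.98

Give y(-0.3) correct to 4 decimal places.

RK4: k1 = f(x_n, y_n); k2 = f(x_n + h/2, y_n + (h/2)·k1); k3 = f(x_n + h/2, y_n + (h/2)·k2); k4 = f(x_n + h, y_n + h·k3); y_{n+1} = y_n + (h/6)·(k1 + 2k2 + 2k3 + k4).
x=-0.600000, y=-0.980000:
  k1 = f(-0.600000, -0.980000) = -0.197600
  k2 = f(-0.450000, -1.009640) = -0.245617
  k3 = f(-0.450000, -1.016843) = -0.257285
  k4 = f(-0.300000, -1.057185) = -0.322640
  y ← -0.980000 + (0.3/6)·(k1 + 2k2 + 2k3 + k4) = -1.056302
y(-0.3) ≈ -1.0563

-1.0563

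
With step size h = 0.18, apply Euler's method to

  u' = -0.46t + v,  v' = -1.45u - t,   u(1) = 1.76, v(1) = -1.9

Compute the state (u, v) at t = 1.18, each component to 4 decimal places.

Euler on (u,v): u_{n+1} = u_n + h·u', v_{n+1} = v_n + h·v'.
1.000000: (1.760000, -1.900000); f=(-2.360000, -3.552000) → (1.335200, -2.539360)
(u(1.18), v(1.18)) ≈ (1.3352, -2.5394)

1.3352, -2.5394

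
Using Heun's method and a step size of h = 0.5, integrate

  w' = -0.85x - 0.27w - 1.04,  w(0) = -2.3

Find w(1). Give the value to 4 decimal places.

Heun: k1 = f(x_n, w_n); k2 = f(x_n + h, w_n + h·k1); w_{n+1} = w_n + (h/2)·(k1 + k2).
x=0.000000, w=-2.300000:
  k1 = f(0.000000, -2.300000) = -0.419000
  k2 = f(0.500000, -2.509500) = -0.787435
  w ← -2.300000 + (0.5/2)·(-0.419000 + (-0.787435)) = -2.601609
x=0.500000, w=-2.601609:
  k1 = f(0.500000, -2.601609) = -0.762566
  k2 = f(1.000000, -2.982892) = -1.084619
  w ← -2.601609 + (0.5/2)·(-0.762566 + (-1.084619)) = -3.063405
w(1) ≈ -3.0634

-3.0634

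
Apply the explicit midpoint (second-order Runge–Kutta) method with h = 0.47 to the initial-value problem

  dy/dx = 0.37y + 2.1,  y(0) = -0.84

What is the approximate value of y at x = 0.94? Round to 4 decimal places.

1.1609

Midpoint: k1 = f(x_n, y_n); k2 = f(x_n + h/2, y_n + (h/2)·k1); y_{n+1} = y_n + h·k2.
x=0.000000, y=-0.840000:
  k1 = f(0.000000, -0.840000) = 1.789200
  k2 = f(0.235000, -0.419538) = 1.944771
  y ← -0.840000 + 0.47·1.944771 = 0.074042
x=0.470000, y=0.074042:
  k1 = f(0.470000, 0.074042) = 2.127396
  k2 = f(0.705000, 0.573980) = 2.312373
  y ← 0.074042 + 0.47·2.312373 = 1.160858
y(0.94) ≈ 1.1609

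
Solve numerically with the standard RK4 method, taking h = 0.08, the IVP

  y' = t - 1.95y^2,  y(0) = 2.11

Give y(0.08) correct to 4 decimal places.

RK4: k1 = f(t_n, y_n); k2 = f(t_n + h/2, y_n + (h/2)·k1); k3 = f(t_n + h/2, y_n + (h/2)·k2); k4 = f(t_n + h, y_n + h·k3); y_{n+1} = y_n + (h/6)·(k1 + 2k2 + 2k3 + k4).
t=0.000000, y=2.110000:
  k1 = f(0.000000, 2.110000) = -8.681595
  k2 = f(0.040000, 1.762736) = -6.019116
  k3 = f(0.040000, 1.869235) = -6.773380
  k4 = f(0.080000, 1.568130) = -4.715110
  y ← 2.110000 + (0.08/6)·(k1 + 2k2 + 2k3 + k4) = 1.590244
y(0.08) ≈ 1.5902

1.5902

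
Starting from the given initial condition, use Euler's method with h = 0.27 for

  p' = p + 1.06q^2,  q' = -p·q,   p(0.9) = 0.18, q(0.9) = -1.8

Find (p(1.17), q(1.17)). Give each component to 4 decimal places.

1.1559, -1.7125

Euler on (p,q): p_{n+1} = p_n + h·p', q_{n+1} = q_n + h·q'.
0.900000: (0.180000, -1.800000); f=(3.614400, 0.324000) → (1.155888, -1.712520)
(p(1.17), q(1.17)) ≈ (1.1559, -1.7125)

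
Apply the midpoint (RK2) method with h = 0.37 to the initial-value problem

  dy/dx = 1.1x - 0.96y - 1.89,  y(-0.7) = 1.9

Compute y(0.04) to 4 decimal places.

Midpoint: k1 = f(x_n, y_n); k2 = f(x_n + h/2, y_n + (h/2)·k1); y_{n+1} = y_n + h·k2.
x=-0.700000, y=1.900000:
  k1 = f(-0.700000, 1.900000) = -4.484000
  k2 = f(-0.515000, 1.070460) = -3.484142
  y ← 1.900000 + 0.37·(-3.484142) = 0.610868
x=-0.330000, y=0.610868:
  k1 = f(-0.330000, 0.610868) = -2.839433
  k2 = f(-0.145000, 0.085573) = -2.131650
  y ← 0.610868 + 0.37·(-2.131650) = -0.177843
y(0.04) ≈ -0.1778

-0.1778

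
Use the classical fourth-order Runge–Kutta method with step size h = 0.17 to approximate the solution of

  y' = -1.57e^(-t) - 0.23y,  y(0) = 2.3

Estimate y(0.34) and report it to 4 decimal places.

1.6927

RK4: k1 = f(t_n, y_n); k2 = f(t_n + h/2, y_n + (h/2)·k1); k3 = f(t_n + h/2, y_n + (h/2)·k2); k4 = f(t_n + h, y_n + h·k3); y_{n+1} = y_n + (h/6)·(k1 + 2k2 + 2k3 + k4).
t=0.000000, y=2.300000:
  k1 = f(0.000000, 2.300000) = -2.099000
  k2 = f(0.085000, 2.121585) = -1.930029
  k3 = f(0.085000, 2.135948) = -1.933332
  k4 = f(0.170000, 1.971334) = -1.777960
  y ← 2.300000 + (0.17/6)·(k1 + 2k2 + 2k3 + k4) = 1.971229
t=0.170000, y=1.971229:
  k1 = f(0.170000, 1.971229) = -1.777936
  k2 = f(0.255000, 1.820104) = -1.635243
  k3 = f(0.255000, 1.832233) = -1.638033
  k4 = f(0.340000, 1.692763) = -1.506815
  y ← 1.971229 + (0.17/6)·(k1 + 2k2 + 2k3 + k4) = 1.692675
y(0.34) ≈ 1.6927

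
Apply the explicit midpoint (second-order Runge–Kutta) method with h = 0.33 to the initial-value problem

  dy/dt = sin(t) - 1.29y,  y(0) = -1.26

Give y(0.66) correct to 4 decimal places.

Midpoint: k1 = f(t_n, y_n); k2 = f(t_n + h/2, y_n + (h/2)·k1); y_{n+1} = y_n + h·k2.
t=0.000000, y=-1.260000:
  k1 = f(0.000000, -1.260000) = 1.625400
  k2 = f(0.165000, -0.991809) = 1.443686
  y ← -1.260000 + 0.33·1.443686 = -0.783584
t=0.330000, y=-0.783584:
  k1 = f(0.330000, -0.783584) = 1.334866
  k2 = f(0.495000, -0.563331) = 1.201728
  y ← -0.783584 + 0.33·1.201728 = -0.387013
y(0.66) ≈ -0.3870

-0.3870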